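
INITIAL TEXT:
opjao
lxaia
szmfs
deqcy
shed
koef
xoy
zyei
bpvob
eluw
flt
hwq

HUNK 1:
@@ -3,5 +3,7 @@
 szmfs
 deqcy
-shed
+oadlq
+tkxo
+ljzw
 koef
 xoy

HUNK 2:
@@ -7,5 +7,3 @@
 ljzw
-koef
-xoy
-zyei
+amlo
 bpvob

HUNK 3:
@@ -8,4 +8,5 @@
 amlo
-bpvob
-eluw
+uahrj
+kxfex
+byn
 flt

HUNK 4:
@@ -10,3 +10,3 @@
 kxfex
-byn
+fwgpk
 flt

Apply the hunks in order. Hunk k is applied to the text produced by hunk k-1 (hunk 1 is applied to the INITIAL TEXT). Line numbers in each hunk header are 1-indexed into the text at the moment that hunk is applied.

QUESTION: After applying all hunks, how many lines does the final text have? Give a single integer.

Hunk 1: at line 3 remove [shed] add [oadlq,tkxo,ljzw] -> 14 lines: opjao lxaia szmfs deqcy oadlq tkxo ljzw koef xoy zyei bpvob eluw flt hwq
Hunk 2: at line 7 remove [koef,xoy,zyei] add [amlo] -> 12 lines: opjao lxaia szmfs deqcy oadlq tkxo ljzw amlo bpvob eluw flt hwq
Hunk 3: at line 8 remove [bpvob,eluw] add [uahrj,kxfex,byn] -> 13 lines: opjao lxaia szmfs deqcy oadlq tkxo ljzw amlo uahrj kxfex byn flt hwq
Hunk 4: at line 10 remove [byn] add [fwgpk] -> 13 lines: opjao lxaia szmfs deqcy oadlq tkxo ljzw amlo uahrj kxfex fwgpk flt hwq
Final line count: 13

Answer: 13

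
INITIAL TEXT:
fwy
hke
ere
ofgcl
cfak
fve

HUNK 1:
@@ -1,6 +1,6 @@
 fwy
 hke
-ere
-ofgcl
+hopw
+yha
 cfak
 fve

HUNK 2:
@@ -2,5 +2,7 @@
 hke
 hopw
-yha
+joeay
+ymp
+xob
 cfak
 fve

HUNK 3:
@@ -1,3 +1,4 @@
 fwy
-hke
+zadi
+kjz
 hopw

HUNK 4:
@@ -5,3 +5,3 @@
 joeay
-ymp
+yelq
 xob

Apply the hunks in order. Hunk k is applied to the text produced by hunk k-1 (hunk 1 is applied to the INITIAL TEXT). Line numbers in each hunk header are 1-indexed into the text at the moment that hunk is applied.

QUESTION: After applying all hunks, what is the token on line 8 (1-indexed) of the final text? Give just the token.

Answer: cfak

Derivation:
Hunk 1: at line 1 remove [ere,ofgcl] add [hopw,yha] -> 6 lines: fwy hke hopw yha cfak fve
Hunk 2: at line 2 remove [yha] add [joeay,ymp,xob] -> 8 lines: fwy hke hopw joeay ymp xob cfak fve
Hunk 3: at line 1 remove [hke] add [zadi,kjz] -> 9 lines: fwy zadi kjz hopw joeay ymp xob cfak fve
Hunk 4: at line 5 remove [ymp] add [yelq] -> 9 lines: fwy zadi kjz hopw joeay yelq xob cfak fve
Final line 8: cfak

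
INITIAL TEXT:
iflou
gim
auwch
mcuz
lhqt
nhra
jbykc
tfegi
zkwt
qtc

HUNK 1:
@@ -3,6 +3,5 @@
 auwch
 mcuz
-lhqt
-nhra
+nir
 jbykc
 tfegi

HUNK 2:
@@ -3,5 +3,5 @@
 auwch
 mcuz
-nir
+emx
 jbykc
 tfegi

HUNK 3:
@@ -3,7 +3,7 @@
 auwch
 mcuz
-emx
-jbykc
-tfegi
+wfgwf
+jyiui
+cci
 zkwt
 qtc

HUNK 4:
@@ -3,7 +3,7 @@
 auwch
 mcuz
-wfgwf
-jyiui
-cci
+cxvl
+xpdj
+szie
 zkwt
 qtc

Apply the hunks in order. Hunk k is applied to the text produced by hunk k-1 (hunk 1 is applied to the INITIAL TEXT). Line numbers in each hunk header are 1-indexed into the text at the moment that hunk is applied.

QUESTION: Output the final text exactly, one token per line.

Hunk 1: at line 3 remove [lhqt,nhra] add [nir] -> 9 lines: iflou gim auwch mcuz nir jbykc tfegi zkwt qtc
Hunk 2: at line 3 remove [nir] add [emx] -> 9 lines: iflou gim auwch mcuz emx jbykc tfegi zkwt qtc
Hunk 3: at line 3 remove [emx,jbykc,tfegi] add [wfgwf,jyiui,cci] -> 9 lines: iflou gim auwch mcuz wfgwf jyiui cci zkwt qtc
Hunk 4: at line 3 remove [wfgwf,jyiui,cci] add [cxvl,xpdj,szie] -> 9 lines: iflou gim auwch mcuz cxvl xpdj szie zkwt qtc

Answer: iflou
gim
auwch
mcuz
cxvl
xpdj
szie
zkwt
qtc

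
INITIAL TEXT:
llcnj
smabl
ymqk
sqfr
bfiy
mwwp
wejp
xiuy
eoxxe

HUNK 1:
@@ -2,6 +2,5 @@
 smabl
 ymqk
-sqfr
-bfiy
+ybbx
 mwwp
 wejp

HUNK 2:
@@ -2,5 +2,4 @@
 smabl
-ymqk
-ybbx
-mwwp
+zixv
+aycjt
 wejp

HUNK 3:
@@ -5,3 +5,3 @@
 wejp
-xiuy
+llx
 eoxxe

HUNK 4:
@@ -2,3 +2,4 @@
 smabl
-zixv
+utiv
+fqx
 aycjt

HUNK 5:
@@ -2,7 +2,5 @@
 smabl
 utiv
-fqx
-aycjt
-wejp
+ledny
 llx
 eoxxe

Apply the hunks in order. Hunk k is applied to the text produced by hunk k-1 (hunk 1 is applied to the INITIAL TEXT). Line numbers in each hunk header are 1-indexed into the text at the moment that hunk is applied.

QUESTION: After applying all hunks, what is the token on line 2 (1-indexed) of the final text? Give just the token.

Hunk 1: at line 2 remove [sqfr,bfiy] add [ybbx] -> 8 lines: llcnj smabl ymqk ybbx mwwp wejp xiuy eoxxe
Hunk 2: at line 2 remove [ymqk,ybbx,mwwp] add [zixv,aycjt] -> 7 lines: llcnj smabl zixv aycjt wejp xiuy eoxxe
Hunk 3: at line 5 remove [xiuy] add [llx] -> 7 lines: llcnj smabl zixv aycjt wejp llx eoxxe
Hunk 4: at line 2 remove [zixv] add [utiv,fqx] -> 8 lines: llcnj smabl utiv fqx aycjt wejp llx eoxxe
Hunk 5: at line 2 remove [fqx,aycjt,wejp] add [ledny] -> 6 lines: llcnj smabl utiv ledny llx eoxxe
Final line 2: smabl

Answer: smabl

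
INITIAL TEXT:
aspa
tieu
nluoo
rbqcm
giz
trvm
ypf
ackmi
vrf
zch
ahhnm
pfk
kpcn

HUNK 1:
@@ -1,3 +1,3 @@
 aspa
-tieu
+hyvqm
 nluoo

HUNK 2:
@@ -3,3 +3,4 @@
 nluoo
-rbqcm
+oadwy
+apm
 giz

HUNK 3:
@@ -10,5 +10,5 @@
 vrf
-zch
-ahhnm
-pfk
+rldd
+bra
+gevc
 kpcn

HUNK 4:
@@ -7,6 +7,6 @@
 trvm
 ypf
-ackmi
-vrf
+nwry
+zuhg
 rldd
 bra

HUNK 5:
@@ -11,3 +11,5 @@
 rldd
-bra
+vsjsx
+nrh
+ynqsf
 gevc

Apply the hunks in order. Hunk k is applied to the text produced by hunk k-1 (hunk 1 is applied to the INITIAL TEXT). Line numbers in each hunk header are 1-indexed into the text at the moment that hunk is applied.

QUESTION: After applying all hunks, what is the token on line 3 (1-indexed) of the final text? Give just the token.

Answer: nluoo

Derivation:
Hunk 1: at line 1 remove [tieu] add [hyvqm] -> 13 lines: aspa hyvqm nluoo rbqcm giz trvm ypf ackmi vrf zch ahhnm pfk kpcn
Hunk 2: at line 3 remove [rbqcm] add [oadwy,apm] -> 14 lines: aspa hyvqm nluoo oadwy apm giz trvm ypf ackmi vrf zch ahhnm pfk kpcn
Hunk 3: at line 10 remove [zch,ahhnm,pfk] add [rldd,bra,gevc] -> 14 lines: aspa hyvqm nluoo oadwy apm giz trvm ypf ackmi vrf rldd bra gevc kpcn
Hunk 4: at line 7 remove [ackmi,vrf] add [nwry,zuhg] -> 14 lines: aspa hyvqm nluoo oadwy apm giz trvm ypf nwry zuhg rldd bra gevc kpcn
Hunk 5: at line 11 remove [bra] add [vsjsx,nrh,ynqsf] -> 16 lines: aspa hyvqm nluoo oadwy apm giz trvm ypf nwry zuhg rldd vsjsx nrh ynqsf gevc kpcn
Final line 3: nluoo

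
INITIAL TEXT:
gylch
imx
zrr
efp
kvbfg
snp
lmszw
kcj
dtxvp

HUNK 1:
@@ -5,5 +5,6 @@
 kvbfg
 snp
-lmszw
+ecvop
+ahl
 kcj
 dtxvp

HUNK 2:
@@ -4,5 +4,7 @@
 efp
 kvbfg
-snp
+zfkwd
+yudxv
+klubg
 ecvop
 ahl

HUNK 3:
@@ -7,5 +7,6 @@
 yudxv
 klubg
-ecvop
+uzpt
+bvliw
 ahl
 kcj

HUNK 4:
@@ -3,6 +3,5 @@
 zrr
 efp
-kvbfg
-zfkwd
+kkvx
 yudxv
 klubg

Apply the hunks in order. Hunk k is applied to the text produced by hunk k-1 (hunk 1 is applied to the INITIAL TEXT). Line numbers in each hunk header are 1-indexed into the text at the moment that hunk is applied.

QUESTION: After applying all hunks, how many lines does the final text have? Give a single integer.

Hunk 1: at line 5 remove [lmszw] add [ecvop,ahl] -> 10 lines: gylch imx zrr efp kvbfg snp ecvop ahl kcj dtxvp
Hunk 2: at line 4 remove [snp] add [zfkwd,yudxv,klubg] -> 12 lines: gylch imx zrr efp kvbfg zfkwd yudxv klubg ecvop ahl kcj dtxvp
Hunk 3: at line 7 remove [ecvop] add [uzpt,bvliw] -> 13 lines: gylch imx zrr efp kvbfg zfkwd yudxv klubg uzpt bvliw ahl kcj dtxvp
Hunk 4: at line 3 remove [kvbfg,zfkwd] add [kkvx] -> 12 lines: gylch imx zrr efp kkvx yudxv klubg uzpt bvliw ahl kcj dtxvp
Final line count: 12

Answer: 12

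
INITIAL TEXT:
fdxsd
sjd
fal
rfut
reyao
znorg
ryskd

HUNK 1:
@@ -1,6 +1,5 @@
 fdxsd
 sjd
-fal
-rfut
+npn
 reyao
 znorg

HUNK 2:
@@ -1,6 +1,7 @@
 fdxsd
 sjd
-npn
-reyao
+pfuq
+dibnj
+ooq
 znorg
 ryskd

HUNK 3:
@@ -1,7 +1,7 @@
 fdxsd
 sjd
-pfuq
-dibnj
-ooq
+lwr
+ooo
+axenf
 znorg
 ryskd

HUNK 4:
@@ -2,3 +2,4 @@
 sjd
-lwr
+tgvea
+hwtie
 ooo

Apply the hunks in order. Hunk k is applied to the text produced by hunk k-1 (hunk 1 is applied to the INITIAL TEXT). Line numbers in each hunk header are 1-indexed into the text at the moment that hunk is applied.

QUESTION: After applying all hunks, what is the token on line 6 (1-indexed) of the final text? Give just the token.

Hunk 1: at line 1 remove [fal,rfut] add [npn] -> 6 lines: fdxsd sjd npn reyao znorg ryskd
Hunk 2: at line 1 remove [npn,reyao] add [pfuq,dibnj,ooq] -> 7 lines: fdxsd sjd pfuq dibnj ooq znorg ryskd
Hunk 3: at line 1 remove [pfuq,dibnj,ooq] add [lwr,ooo,axenf] -> 7 lines: fdxsd sjd lwr ooo axenf znorg ryskd
Hunk 4: at line 2 remove [lwr] add [tgvea,hwtie] -> 8 lines: fdxsd sjd tgvea hwtie ooo axenf znorg ryskd
Final line 6: axenf

Answer: axenf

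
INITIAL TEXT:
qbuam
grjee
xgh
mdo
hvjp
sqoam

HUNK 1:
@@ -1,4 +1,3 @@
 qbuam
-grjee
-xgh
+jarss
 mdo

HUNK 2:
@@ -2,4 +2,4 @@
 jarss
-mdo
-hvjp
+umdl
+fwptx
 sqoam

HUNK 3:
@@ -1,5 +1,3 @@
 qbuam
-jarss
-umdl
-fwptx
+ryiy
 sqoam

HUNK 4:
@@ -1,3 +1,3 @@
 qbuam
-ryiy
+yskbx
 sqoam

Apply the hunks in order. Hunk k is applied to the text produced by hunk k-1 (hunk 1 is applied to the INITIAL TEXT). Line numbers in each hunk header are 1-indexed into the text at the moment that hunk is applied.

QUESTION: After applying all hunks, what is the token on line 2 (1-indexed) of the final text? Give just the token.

Hunk 1: at line 1 remove [grjee,xgh] add [jarss] -> 5 lines: qbuam jarss mdo hvjp sqoam
Hunk 2: at line 2 remove [mdo,hvjp] add [umdl,fwptx] -> 5 lines: qbuam jarss umdl fwptx sqoam
Hunk 3: at line 1 remove [jarss,umdl,fwptx] add [ryiy] -> 3 lines: qbuam ryiy sqoam
Hunk 4: at line 1 remove [ryiy] add [yskbx] -> 3 lines: qbuam yskbx sqoam
Final line 2: yskbx

Answer: yskbx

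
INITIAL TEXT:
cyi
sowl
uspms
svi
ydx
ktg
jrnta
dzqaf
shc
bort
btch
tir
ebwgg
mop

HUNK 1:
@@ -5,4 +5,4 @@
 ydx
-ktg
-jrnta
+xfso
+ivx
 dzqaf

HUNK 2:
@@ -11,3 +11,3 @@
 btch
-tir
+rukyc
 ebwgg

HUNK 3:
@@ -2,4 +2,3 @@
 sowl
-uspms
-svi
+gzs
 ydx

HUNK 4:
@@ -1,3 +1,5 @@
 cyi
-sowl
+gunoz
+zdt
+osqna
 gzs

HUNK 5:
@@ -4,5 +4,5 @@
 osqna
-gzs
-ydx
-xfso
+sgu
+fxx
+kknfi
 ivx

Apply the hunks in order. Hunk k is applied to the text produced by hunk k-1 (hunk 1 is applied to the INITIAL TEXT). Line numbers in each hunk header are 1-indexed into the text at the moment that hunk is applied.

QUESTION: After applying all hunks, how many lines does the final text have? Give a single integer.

Hunk 1: at line 5 remove [ktg,jrnta] add [xfso,ivx] -> 14 lines: cyi sowl uspms svi ydx xfso ivx dzqaf shc bort btch tir ebwgg mop
Hunk 2: at line 11 remove [tir] add [rukyc] -> 14 lines: cyi sowl uspms svi ydx xfso ivx dzqaf shc bort btch rukyc ebwgg mop
Hunk 3: at line 2 remove [uspms,svi] add [gzs] -> 13 lines: cyi sowl gzs ydx xfso ivx dzqaf shc bort btch rukyc ebwgg mop
Hunk 4: at line 1 remove [sowl] add [gunoz,zdt,osqna] -> 15 lines: cyi gunoz zdt osqna gzs ydx xfso ivx dzqaf shc bort btch rukyc ebwgg mop
Hunk 5: at line 4 remove [gzs,ydx,xfso] add [sgu,fxx,kknfi] -> 15 lines: cyi gunoz zdt osqna sgu fxx kknfi ivx dzqaf shc bort btch rukyc ebwgg mop
Final line count: 15

Answer: 15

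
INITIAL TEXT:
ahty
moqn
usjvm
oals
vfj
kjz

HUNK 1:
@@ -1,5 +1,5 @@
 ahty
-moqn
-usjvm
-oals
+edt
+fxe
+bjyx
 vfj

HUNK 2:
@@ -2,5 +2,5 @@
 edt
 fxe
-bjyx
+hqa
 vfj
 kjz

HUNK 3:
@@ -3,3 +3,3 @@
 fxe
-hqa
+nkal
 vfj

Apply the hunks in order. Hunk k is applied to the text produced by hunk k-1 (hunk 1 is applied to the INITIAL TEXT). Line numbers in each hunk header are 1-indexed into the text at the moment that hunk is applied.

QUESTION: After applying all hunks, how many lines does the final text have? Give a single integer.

Hunk 1: at line 1 remove [moqn,usjvm,oals] add [edt,fxe,bjyx] -> 6 lines: ahty edt fxe bjyx vfj kjz
Hunk 2: at line 2 remove [bjyx] add [hqa] -> 6 lines: ahty edt fxe hqa vfj kjz
Hunk 3: at line 3 remove [hqa] add [nkal] -> 6 lines: ahty edt fxe nkal vfj kjz
Final line count: 6

Answer: 6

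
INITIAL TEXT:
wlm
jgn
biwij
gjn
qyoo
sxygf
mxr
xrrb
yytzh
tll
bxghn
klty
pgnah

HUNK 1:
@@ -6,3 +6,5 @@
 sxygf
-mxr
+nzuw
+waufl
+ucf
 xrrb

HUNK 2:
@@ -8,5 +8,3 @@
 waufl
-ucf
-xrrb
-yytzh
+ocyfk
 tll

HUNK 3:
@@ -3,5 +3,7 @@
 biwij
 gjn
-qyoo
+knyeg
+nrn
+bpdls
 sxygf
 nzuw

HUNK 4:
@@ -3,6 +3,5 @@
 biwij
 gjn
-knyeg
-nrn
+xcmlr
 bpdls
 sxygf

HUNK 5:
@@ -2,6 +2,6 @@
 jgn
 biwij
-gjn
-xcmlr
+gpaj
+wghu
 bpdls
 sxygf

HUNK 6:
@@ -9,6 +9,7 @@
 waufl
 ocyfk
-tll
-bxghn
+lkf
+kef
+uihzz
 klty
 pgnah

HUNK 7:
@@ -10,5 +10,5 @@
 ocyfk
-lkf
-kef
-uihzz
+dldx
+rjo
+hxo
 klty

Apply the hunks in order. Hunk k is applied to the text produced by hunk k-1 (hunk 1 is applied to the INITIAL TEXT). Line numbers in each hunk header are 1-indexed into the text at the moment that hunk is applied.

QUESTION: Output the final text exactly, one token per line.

Answer: wlm
jgn
biwij
gpaj
wghu
bpdls
sxygf
nzuw
waufl
ocyfk
dldx
rjo
hxo
klty
pgnah

Derivation:
Hunk 1: at line 6 remove [mxr] add [nzuw,waufl,ucf] -> 15 lines: wlm jgn biwij gjn qyoo sxygf nzuw waufl ucf xrrb yytzh tll bxghn klty pgnah
Hunk 2: at line 8 remove [ucf,xrrb,yytzh] add [ocyfk] -> 13 lines: wlm jgn biwij gjn qyoo sxygf nzuw waufl ocyfk tll bxghn klty pgnah
Hunk 3: at line 3 remove [qyoo] add [knyeg,nrn,bpdls] -> 15 lines: wlm jgn biwij gjn knyeg nrn bpdls sxygf nzuw waufl ocyfk tll bxghn klty pgnah
Hunk 4: at line 3 remove [knyeg,nrn] add [xcmlr] -> 14 lines: wlm jgn biwij gjn xcmlr bpdls sxygf nzuw waufl ocyfk tll bxghn klty pgnah
Hunk 5: at line 2 remove [gjn,xcmlr] add [gpaj,wghu] -> 14 lines: wlm jgn biwij gpaj wghu bpdls sxygf nzuw waufl ocyfk tll bxghn klty pgnah
Hunk 6: at line 9 remove [tll,bxghn] add [lkf,kef,uihzz] -> 15 lines: wlm jgn biwij gpaj wghu bpdls sxygf nzuw waufl ocyfk lkf kef uihzz klty pgnah
Hunk 7: at line 10 remove [lkf,kef,uihzz] add [dldx,rjo,hxo] -> 15 lines: wlm jgn biwij gpaj wghu bpdls sxygf nzuw waufl ocyfk dldx rjo hxo klty pgnah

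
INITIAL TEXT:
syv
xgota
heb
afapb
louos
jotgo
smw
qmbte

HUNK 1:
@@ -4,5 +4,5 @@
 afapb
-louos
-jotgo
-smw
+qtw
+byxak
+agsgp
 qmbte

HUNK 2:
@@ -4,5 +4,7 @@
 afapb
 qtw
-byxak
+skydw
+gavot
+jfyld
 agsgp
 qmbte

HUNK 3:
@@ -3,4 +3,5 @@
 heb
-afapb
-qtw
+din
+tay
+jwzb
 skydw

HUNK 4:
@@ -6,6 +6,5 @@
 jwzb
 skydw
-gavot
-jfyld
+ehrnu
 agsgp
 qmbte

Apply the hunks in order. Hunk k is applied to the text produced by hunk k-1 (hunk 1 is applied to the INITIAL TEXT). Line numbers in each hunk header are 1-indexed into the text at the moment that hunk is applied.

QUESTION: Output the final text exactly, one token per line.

Hunk 1: at line 4 remove [louos,jotgo,smw] add [qtw,byxak,agsgp] -> 8 lines: syv xgota heb afapb qtw byxak agsgp qmbte
Hunk 2: at line 4 remove [byxak] add [skydw,gavot,jfyld] -> 10 lines: syv xgota heb afapb qtw skydw gavot jfyld agsgp qmbte
Hunk 3: at line 3 remove [afapb,qtw] add [din,tay,jwzb] -> 11 lines: syv xgota heb din tay jwzb skydw gavot jfyld agsgp qmbte
Hunk 4: at line 6 remove [gavot,jfyld] add [ehrnu] -> 10 lines: syv xgota heb din tay jwzb skydw ehrnu agsgp qmbte

Answer: syv
xgota
heb
din
tay
jwzb
skydw
ehrnu
agsgp
qmbte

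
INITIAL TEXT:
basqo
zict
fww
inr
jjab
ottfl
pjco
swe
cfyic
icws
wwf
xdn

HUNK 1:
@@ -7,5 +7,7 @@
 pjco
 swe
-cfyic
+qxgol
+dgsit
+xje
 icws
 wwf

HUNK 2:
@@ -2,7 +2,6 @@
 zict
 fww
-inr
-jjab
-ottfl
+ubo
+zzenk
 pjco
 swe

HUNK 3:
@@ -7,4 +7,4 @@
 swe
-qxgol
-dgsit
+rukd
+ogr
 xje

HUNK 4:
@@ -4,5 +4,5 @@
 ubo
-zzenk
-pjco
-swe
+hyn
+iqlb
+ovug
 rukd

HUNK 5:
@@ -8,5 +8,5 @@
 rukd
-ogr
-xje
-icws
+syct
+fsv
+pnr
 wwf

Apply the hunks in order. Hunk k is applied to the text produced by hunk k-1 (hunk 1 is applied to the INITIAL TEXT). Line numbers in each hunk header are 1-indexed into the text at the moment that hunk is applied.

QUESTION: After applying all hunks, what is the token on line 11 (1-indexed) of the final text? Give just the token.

Hunk 1: at line 7 remove [cfyic] add [qxgol,dgsit,xje] -> 14 lines: basqo zict fww inr jjab ottfl pjco swe qxgol dgsit xje icws wwf xdn
Hunk 2: at line 2 remove [inr,jjab,ottfl] add [ubo,zzenk] -> 13 lines: basqo zict fww ubo zzenk pjco swe qxgol dgsit xje icws wwf xdn
Hunk 3: at line 7 remove [qxgol,dgsit] add [rukd,ogr] -> 13 lines: basqo zict fww ubo zzenk pjco swe rukd ogr xje icws wwf xdn
Hunk 4: at line 4 remove [zzenk,pjco,swe] add [hyn,iqlb,ovug] -> 13 lines: basqo zict fww ubo hyn iqlb ovug rukd ogr xje icws wwf xdn
Hunk 5: at line 8 remove [ogr,xje,icws] add [syct,fsv,pnr] -> 13 lines: basqo zict fww ubo hyn iqlb ovug rukd syct fsv pnr wwf xdn
Final line 11: pnr

Answer: pnr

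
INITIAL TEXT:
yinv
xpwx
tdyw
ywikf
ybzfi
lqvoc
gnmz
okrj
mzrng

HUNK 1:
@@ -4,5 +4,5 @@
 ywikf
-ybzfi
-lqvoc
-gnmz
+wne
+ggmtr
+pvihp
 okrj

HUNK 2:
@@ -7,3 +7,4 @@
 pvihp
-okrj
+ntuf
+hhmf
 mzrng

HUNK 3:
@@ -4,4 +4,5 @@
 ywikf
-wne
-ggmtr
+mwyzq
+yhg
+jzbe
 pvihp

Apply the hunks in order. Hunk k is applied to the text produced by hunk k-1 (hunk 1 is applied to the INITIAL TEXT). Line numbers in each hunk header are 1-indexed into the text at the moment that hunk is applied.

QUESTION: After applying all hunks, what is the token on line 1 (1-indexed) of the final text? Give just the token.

Hunk 1: at line 4 remove [ybzfi,lqvoc,gnmz] add [wne,ggmtr,pvihp] -> 9 lines: yinv xpwx tdyw ywikf wne ggmtr pvihp okrj mzrng
Hunk 2: at line 7 remove [okrj] add [ntuf,hhmf] -> 10 lines: yinv xpwx tdyw ywikf wne ggmtr pvihp ntuf hhmf mzrng
Hunk 3: at line 4 remove [wne,ggmtr] add [mwyzq,yhg,jzbe] -> 11 lines: yinv xpwx tdyw ywikf mwyzq yhg jzbe pvihp ntuf hhmf mzrng
Final line 1: yinv

Answer: yinv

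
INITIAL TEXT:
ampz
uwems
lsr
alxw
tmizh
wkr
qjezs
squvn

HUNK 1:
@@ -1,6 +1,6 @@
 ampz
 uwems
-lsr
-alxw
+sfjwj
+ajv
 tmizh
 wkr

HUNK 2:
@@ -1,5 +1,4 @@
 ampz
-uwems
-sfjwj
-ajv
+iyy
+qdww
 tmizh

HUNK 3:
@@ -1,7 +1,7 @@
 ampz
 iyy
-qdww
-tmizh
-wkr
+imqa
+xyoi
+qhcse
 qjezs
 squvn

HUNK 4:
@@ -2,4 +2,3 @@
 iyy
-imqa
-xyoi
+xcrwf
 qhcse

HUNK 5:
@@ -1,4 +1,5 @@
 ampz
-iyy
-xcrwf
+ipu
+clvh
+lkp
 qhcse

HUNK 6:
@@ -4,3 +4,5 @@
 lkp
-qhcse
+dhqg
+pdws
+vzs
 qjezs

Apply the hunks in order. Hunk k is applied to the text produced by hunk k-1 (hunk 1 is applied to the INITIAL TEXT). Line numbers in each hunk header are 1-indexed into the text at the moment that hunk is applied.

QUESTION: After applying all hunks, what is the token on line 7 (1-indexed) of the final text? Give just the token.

Hunk 1: at line 1 remove [lsr,alxw] add [sfjwj,ajv] -> 8 lines: ampz uwems sfjwj ajv tmizh wkr qjezs squvn
Hunk 2: at line 1 remove [uwems,sfjwj,ajv] add [iyy,qdww] -> 7 lines: ampz iyy qdww tmizh wkr qjezs squvn
Hunk 3: at line 1 remove [qdww,tmizh,wkr] add [imqa,xyoi,qhcse] -> 7 lines: ampz iyy imqa xyoi qhcse qjezs squvn
Hunk 4: at line 2 remove [imqa,xyoi] add [xcrwf] -> 6 lines: ampz iyy xcrwf qhcse qjezs squvn
Hunk 5: at line 1 remove [iyy,xcrwf] add [ipu,clvh,lkp] -> 7 lines: ampz ipu clvh lkp qhcse qjezs squvn
Hunk 6: at line 4 remove [qhcse] add [dhqg,pdws,vzs] -> 9 lines: ampz ipu clvh lkp dhqg pdws vzs qjezs squvn
Final line 7: vzs

Answer: vzs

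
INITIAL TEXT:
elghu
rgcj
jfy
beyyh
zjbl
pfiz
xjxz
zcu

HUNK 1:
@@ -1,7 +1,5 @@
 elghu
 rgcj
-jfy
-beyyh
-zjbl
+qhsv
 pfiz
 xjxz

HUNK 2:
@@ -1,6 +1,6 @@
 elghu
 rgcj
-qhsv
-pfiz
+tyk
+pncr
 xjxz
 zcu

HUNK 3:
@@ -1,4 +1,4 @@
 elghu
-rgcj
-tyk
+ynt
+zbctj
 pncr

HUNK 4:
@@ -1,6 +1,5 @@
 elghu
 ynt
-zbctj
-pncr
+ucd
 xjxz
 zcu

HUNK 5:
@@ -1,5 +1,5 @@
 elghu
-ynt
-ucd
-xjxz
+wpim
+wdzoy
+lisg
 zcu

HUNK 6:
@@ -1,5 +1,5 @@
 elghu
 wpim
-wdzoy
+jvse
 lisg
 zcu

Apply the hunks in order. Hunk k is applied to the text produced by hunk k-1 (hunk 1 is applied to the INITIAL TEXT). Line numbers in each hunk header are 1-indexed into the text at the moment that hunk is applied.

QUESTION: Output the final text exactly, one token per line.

Hunk 1: at line 1 remove [jfy,beyyh,zjbl] add [qhsv] -> 6 lines: elghu rgcj qhsv pfiz xjxz zcu
Hunk 2: at line 1 remove [qhsv,pfiz] add [tyk,pncr] -> 6 lines: elghu rgcj tyk pncr xjxz zcu
Hunk 3: at line 1 remove [rgcj,tyk] add [ynt,zbctj] -> 6 lines: elghu ynt zbctj pncr xjxz zcu
Hunk 4: at line 1 remove [zbctj,pncr] add [ucd] -> 5 lines: elghu ynt ucd xjxz zcu
Hunk 5: at line 1 remove [ynt,ucd,xjxz] add [wpim,wdzoy,lisg] -> 5 lines: elghu wpim wdzoy lisg zcu
Hunk 6: at line 1 remove [wdzoy] add [jvse] -> 5 lines: elghu wpim jvse lisg zcu

Answer: elghu
wpim
jvse
lisg
zcu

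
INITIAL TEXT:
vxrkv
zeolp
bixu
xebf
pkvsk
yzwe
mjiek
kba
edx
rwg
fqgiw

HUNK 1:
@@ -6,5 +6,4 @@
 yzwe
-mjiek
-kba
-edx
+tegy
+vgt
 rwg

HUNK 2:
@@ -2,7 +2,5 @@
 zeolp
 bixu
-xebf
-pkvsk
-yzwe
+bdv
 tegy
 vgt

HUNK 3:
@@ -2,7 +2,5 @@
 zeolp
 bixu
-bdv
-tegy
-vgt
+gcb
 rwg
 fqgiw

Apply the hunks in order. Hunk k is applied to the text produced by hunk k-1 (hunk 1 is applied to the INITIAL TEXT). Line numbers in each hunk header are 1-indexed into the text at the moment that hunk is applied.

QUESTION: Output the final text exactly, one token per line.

Hunk 1: at line 6 remove [mjiek,kba,edx] add [tegy,vgt] -> 10 lines: vxrkv zeolp bixu xebf pkvsk yzwe tegy vgt rwg fqgiw
Hunk 2: at line 2 remove [xebf,pkvsk,yzwe] add [bdv] -> 8 lines: vxrkv zeolp bixu bdv tegy vgt rwg fqgiw
Hunk 3: at line 2 remove [bdv,tegy,vgt] add [gcb] -> 6 lines: vxrkv zeolp bixu gcb rwg fqgiw

Answer: vxrkv
zeolp
bixu
gcb
rwg
fqgiw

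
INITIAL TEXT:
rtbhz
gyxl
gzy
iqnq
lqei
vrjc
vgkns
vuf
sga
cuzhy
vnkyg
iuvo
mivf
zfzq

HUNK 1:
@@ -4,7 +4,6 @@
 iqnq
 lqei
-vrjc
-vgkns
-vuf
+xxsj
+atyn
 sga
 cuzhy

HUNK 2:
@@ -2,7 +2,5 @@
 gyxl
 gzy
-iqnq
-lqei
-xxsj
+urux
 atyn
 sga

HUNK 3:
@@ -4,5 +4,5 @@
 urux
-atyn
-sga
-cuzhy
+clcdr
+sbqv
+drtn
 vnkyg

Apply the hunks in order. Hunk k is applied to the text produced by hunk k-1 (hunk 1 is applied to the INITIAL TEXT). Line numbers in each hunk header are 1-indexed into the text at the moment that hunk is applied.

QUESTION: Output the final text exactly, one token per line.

Answer: rtbhz
gyxl
gzy
urux
clcdr
sbqv
drtn
vnkyg
iuvo
mivf
zfzq

Derivation:
Hunk 1: at line 4 remove [vrjc,vgkns,vuf] add [xxsj,atyn] -> 13 lines: rtbhz gyxl gzy iqnq lqei xxsj atyn sga cuzhy vnkyg iuvo mivf zfzq
Hunk 2: at line 2 remove [iqnq,lqei,xxsj] add [urux] -> 11 lines: rtbhz gyxl gzy urux atyn sga cuzhy vnkyg iuvo mivf zfzq
Hunk 3: at line 4 remove [atyn,sga,cuzhy] add [clcdr,sbqv,drtn] -> 11 lines: rtbhz gyxl gzy urux clcdr sbqv drtn vnkyg iuvo mivf zfzq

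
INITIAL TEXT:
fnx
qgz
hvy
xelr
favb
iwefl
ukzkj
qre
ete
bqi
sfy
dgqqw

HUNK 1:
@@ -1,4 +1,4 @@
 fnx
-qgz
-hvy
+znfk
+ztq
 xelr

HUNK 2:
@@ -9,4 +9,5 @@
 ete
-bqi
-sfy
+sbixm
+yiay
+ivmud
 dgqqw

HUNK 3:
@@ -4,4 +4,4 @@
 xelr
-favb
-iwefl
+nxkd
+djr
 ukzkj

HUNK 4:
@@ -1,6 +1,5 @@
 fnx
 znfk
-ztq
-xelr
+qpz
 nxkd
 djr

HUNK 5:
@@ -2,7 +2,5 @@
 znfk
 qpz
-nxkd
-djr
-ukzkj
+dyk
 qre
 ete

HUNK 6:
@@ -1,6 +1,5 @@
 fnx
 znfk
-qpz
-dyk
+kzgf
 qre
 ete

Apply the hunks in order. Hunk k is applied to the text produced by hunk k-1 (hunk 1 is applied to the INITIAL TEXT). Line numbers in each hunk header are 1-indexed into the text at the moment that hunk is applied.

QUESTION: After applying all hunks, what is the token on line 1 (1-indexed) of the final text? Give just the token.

Answer: fnx

Derivation:
Hunk 1: at line 1 remove [qgz,hvy] add [znfk,ztq] -> 12 lines: fnx znfk ztq xelr favb iwefl ukzkj qre ete bqi sfy dgqqw
Hunk 2: at line 9 remove [bqi,sfy] add [sbixm,yiay,ivmud] -> 13 lines: fnx znfk ztq xelr favb iwefl ukzkj qre ete sbixm yiay ivmud dgqqw
Hunk 3: at line 4 remove [favb,iwefl] add [nxkd,djr] -> 13 lines: fnx znfk ztq xelr nxkd djr ukzkj qre ete sbixm yiay ivmud dgqqw
Hunk 4: at line 1 remove [ztq,xelr] add [qpz] -> 12 lines: fnx znfk qpz nxkd djr ukzkj qre ete sbixm yiay ivmud dgqqw
Hunk 5: at line 2 remove [nxkd,djr,ukzkj] add [dyk] -> 10 lines: fnx znfk qpz dyk qre ete sbixm yiay ivmud dgqqw
Hunk 6: at line 1 remove [qpz,dyk] add [kzgf] -> 9 lines: fnx znfk kzgf qre ete sbixm yiay ivmud dgqqw
Final line 1: fnx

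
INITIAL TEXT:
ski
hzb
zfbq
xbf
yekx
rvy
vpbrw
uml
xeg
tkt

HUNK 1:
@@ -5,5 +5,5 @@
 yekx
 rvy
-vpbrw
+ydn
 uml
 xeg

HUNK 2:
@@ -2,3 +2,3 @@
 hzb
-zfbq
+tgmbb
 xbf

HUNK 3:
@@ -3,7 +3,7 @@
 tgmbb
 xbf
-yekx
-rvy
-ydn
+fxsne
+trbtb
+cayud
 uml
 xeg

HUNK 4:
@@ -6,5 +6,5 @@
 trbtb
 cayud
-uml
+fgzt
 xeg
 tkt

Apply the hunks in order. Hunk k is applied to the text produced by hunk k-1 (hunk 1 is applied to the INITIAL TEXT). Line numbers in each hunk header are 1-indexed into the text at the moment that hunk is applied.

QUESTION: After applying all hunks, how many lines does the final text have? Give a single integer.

Answer: 10

Derivation:
Hunk 1: at line 5 remove [vpbrw] add [ydn] -> 10 lines: ski hzb zfbq xbf yekx rvy ydn uml xeg tkt
Hunk 2: at line 2 remove [zfbq] add [tgmbb] -> 10 lines: ski hzb tgmbb xbf yekx rvy ydn uml xeg tkt
Hunk 3: at line 3 remove [yekx,rvy,ydn] add [fxsne,trbtb,cayud] -> 10 lines: ski hzb tgmbb xbf fxsne trbtb cayud uml xeg tkt
Hunk 4: at line 6 remove [uml] add [fgzt] -> 10 lines: ski hzb tgmbb xbf fxsne trbtb cayud fgzt xeg tkt
Final line count: 10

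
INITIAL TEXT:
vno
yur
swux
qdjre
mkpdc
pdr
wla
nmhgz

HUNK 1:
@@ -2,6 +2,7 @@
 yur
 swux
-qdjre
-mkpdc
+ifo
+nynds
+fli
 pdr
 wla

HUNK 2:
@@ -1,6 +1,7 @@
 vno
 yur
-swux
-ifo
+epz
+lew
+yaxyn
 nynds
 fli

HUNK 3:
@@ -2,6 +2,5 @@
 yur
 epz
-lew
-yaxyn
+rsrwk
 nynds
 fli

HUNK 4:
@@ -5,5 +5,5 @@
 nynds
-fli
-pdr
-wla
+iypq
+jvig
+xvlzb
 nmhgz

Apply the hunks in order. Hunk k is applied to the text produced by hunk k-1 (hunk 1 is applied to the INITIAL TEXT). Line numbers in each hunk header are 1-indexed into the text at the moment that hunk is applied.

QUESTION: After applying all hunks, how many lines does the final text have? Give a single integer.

Answer: 9

Derivation:
Hunk 1: at line 2 remove [qdjre,mkpdc] add [ifo,nynds,fli] -> 9 lines: vno yur swux ifo nynds fli pdr wla nmhgz
Hunk 2: at line 1 remove [swux,ifo] add [epz,lew,yaxyn] -> 10 lines: vno yur epz lew yaxyn nynds fli pdr wla nmhgz
Hunk 3: at line 2 remove [lew,yaxyn] add [rsrwk] -> 9 lines: vno yur epz rsrwk nynds fli pdr wla nmhgz
Hunk 4: at line 5 remove [fli,pdr,wla] add [iypq,jvig,xvlzb] -> 9 lines: vno yur epz rsrwk nynds iypq jvig xvlzb nmhgz
Final line count: 9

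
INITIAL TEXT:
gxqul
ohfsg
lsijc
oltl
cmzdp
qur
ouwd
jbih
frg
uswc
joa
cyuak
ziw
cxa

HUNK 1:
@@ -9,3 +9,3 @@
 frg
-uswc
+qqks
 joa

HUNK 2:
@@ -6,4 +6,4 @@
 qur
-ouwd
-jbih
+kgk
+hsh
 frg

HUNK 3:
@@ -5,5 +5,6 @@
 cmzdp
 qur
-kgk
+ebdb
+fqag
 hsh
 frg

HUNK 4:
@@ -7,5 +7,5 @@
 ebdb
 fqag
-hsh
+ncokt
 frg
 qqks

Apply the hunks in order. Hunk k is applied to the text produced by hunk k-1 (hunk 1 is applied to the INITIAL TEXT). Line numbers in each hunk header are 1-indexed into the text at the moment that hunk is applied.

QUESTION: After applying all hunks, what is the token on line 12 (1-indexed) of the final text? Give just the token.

Hunk 1: at line 9 remove [uswc] add [qqks] -> 14 lines: gxqul ohfsg lsijc oltl cmzdp qur ouwd jbih frg qqks joa cyuak ziw cxa
Hunk 2: at line 6 remove [ouwd,jbih] add [kgk,hsh] -> 14 lines: gxqul ohfsg lsijc oltl cmzdp qur kgk hsh frg qqks joa cyuak ziw cxa
Hunk 3: at line 5 remove [kgk] add [ebdb,fqag] -> 15 lines: gxqul ohfsg lsijc oltl cmzdp qur ebdb fqag hsh frg qqks joa cyuak ziw cxa
Hunk 4: at line 7 remove [hsh] add [ncokt] -> 15 lines: gxqul ohfsg lsijc oltl cmzdp qur ebdb fqag ncokt frg qqks joa cyuak ziw cxa
Final line 12: joa

Answer: joa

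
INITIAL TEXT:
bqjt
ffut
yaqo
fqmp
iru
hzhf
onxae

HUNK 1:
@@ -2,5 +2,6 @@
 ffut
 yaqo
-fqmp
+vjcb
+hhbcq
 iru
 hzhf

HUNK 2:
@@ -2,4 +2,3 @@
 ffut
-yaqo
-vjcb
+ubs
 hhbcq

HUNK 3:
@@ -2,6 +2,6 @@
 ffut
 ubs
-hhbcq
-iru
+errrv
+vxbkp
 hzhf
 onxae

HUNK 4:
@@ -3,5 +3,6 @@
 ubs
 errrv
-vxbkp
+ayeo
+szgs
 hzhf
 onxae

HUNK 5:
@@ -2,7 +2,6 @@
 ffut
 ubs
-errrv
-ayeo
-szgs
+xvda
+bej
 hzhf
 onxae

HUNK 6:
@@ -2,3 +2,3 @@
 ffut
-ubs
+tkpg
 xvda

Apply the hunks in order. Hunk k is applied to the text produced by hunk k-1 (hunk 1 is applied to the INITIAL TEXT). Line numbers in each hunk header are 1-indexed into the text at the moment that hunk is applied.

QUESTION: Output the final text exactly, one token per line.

Answer: bqjt
ffut
tkpg
xvda
bej
hzhf
onxae

Derivation:
Hunk 1: at line 2 remove [fqmp] add [vjcb,hhbcq] -> 8 lines: bqjt ffut yaqo vjcb hhbcq iru hzhf onxae
Hunk 2: at line 2 remove [yaqo,vjcb] add [ubs] -> 7 lines: bqjt ffut ubs hhbcq iru hzhf onxae
Hunk 3: at line 2 remove [hhbcq,iru] add [errrv,vxbkp] -> 7 lines: bqjt ffut ubs errrv vxbkp hzhf onxae
Hunk 4: at line 3 remove [vxbkp] add [ayeo,szgs] -> 8 lines: bqjt ffut ubs errrv ayeo szgs hzhf onxae
Hunk 5: at line 2 remove [errrv,ayeo,szgs] add [xvda,bej] -> 7 lines: bqjt ffut ubs xvda bej hzhf onxae
Hunk 6: at line 2 remove [ubs] add [tkpg] -> 7 lines: bqjt ffut tkpg xvda bej hzhf onxae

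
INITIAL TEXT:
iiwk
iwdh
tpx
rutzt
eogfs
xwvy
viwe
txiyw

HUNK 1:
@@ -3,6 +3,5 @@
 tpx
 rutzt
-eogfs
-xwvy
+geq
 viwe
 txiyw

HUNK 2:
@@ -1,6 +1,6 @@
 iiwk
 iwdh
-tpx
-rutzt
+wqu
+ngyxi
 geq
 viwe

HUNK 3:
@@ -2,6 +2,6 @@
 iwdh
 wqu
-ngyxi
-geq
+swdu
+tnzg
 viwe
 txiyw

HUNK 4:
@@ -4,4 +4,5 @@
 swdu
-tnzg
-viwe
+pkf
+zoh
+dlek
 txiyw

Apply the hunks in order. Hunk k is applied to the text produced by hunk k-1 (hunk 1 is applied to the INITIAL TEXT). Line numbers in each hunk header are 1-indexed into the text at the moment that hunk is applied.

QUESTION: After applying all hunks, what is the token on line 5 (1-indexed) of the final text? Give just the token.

Hunk 1: at line 3 remove [eogfs,xwvy] add [geq] -> 7 lines: iiwk iwdh tpx rutzt geq viwe txiyw
Hunk 2: at line 1 remove [tpx,rutzt] add [wqu,ngyxi] -> 7 lines: iiwk iwdh wqu ngyxi geq viwe txiyw
Hunk 3: at line 2 remove [ngyxi,geq] add [swdu,tnzg] -> 7 lines: iiwk iwdh wqu swdu tnzg viwe txiyw
Hunk 4: at line 4 remove [tnzg,viwe] add [pkf,zoh,dlek] -> 8 lines: iiwk iwdh wqu swdu pkf zoh dlek txiyw
Final line 5: pkf

Answer: pkf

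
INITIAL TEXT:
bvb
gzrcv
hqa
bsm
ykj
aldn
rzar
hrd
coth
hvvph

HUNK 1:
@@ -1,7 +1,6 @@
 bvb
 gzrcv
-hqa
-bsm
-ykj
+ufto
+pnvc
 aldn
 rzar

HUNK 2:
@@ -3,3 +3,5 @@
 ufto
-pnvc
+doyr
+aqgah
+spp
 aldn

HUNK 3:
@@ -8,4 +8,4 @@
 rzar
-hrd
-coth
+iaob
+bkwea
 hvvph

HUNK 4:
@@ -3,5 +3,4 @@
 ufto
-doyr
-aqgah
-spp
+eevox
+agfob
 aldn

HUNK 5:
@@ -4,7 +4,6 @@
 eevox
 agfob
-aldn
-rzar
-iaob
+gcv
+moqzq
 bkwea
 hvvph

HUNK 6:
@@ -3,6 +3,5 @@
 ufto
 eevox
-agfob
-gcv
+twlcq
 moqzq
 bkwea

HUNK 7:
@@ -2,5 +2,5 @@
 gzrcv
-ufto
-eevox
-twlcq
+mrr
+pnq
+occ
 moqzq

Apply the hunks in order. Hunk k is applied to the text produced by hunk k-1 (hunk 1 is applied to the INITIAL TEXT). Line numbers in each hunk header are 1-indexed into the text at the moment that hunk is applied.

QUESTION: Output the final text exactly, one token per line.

Hunk 1: at line 1 remove [hqa,bsm,ykj] add [ufto,pnvc] -> 9 lines: bvb gzrcv ufto pnvc aldn rzar hrd coth hvvph
Hunk 2: at line 3 remove [pnvc] add [doyr,aqgah,spp] -> 11 lines: bvb gzrcv ufto doyr aqgah spp aldn rzar hrd coth hvvph
Hunk 3: at line 8 remove [hrd,coth] add [iaob,bkwea] -> 11 lines: bvb gzrcv ufto doyr aqgah spp aldn rzar iaob bkwea hvvph
Hunk 4: at line 3 remove [doyr,aqgah,spp] add [eevox,agfob] -> 10 lines: bvb gzrcv ufto eevox agfob aldn rzar iaob bkwea hvvph
Hunk 5: at line 4 remove [aldn,rzar,iaob] add [gcv,moqzq] -> 9 lines: bvb gzrcv ufto eevox agfob gcv moqzq bkwea hvvph
Hunk 6: at line 3 remove [agfob,gcv] add [twlcq] -> 8 lines: bvb gzrcv ufto eevox twlcq moqzq bkwea hvvph
Hunk 7: at line 2 remove [ufto,eevox,twlcq] add [mrr,pnq,occ] -> 8 lines: bvb gzrcv mrr pnq occ moqzq bkwea hvvph

Answer: bvb
gzrcv
mrr
pnq
occ
moqzq
bkwea
hvvph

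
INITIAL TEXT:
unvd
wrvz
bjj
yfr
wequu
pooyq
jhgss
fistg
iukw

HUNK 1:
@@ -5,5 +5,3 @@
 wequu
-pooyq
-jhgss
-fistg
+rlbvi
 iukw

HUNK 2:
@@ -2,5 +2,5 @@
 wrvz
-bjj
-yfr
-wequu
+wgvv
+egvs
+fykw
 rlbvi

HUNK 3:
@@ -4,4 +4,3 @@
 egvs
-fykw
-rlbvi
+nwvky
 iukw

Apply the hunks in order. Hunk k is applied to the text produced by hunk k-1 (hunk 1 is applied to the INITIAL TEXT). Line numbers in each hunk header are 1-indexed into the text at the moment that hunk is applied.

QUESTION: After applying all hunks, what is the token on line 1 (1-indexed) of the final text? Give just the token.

Answer: unvd

Derivation:
Hunk 1: at line 5 remove [pooyq,jhgss,fistg] add [rlbvi] -> 7 lines: unvd wrvz bjj yfr wequu rlbvi iukw
Hunk 2: at line 2 remove [bjj,yfr,wequu] add [wgvv,egvs,fykw] -> 7 lines: unvd wrvz wgvv egvs fykw rlbvi iukw
Hunk 3: at line 4 remove [fykw,rlbvi] add [nwvky] -> 6 lines: unvd wrvz wgvv egvs nwvky iukw
Final line 1: unvd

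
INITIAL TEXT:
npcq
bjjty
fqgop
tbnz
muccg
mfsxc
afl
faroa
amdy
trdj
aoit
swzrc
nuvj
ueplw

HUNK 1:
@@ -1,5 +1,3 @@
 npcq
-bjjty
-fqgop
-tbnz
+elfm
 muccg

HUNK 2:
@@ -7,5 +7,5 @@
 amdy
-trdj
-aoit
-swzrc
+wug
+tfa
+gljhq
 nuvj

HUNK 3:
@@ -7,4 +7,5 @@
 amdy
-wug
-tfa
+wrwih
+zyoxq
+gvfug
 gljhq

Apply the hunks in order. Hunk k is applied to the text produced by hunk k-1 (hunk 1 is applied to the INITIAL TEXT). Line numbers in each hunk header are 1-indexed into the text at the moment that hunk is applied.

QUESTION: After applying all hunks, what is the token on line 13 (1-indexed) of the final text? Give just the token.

Answer: ueplw

Derivation:
Hunk 1: at line 1 remove [bjjty,fqgop,tbnz] add [elfm] -> 12 lines: npcq elfm muccg mfsxc afl faroa amdy trdj aoit swzrc nuvj ueplw
Hunk 2: at line 7 remove [trdj,aoit,swzrc] add [wug,tfa,gljhq] -> 12 lines: npcq elfm muccg mfsxc afl faroa amdy wug tfa gljhq nuvj ueplw
Hunk 3: at line 7 remove [wug,tfa] add [wrwih,zyoxq,gvfug] -> 13 lines: npcq elfm muccg mfsxc afl faroa amdy wrwih zyoxq gvfug gljhq nuvj ueplw
Final line 13: ueplw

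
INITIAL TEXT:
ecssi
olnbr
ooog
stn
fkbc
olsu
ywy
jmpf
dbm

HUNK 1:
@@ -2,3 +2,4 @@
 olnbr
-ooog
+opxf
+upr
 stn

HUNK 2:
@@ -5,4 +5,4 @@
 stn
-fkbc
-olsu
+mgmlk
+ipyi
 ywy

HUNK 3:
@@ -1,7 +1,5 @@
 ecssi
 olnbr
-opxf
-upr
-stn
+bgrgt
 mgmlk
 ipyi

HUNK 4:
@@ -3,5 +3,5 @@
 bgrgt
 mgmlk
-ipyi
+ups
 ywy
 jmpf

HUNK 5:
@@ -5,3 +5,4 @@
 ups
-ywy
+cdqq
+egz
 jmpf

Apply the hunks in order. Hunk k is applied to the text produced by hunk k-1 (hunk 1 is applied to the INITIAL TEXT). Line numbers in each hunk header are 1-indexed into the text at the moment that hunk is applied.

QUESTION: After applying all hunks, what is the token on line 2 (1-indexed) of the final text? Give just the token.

Answer: olnbr

Derivation:
Hunk 1: at line 2 remove [ooog] add [opxf,upr] -> 10 lines: ecssi olnbr opxf upr stn fkbc olsu ywy jmpf dbm
Hunk 2: at line 5 remove [fkbc,olsu] add [mgmlk,ipyi] -> 10 lines: ecssi olnbr opxf upr stn mgmlk ipyi ywy jmpf dbm
Hunk 3: at line 1 remove [opxf,upr,stn] add [bgrgt] -> 8 lines: ecssi olnbr bgrgt mgmlk ipyi ywy jmpf dbm
Hunk 4: at line 3 remove [ipyi] add [ups] -> 8 lines: ecssi olnbr bgrgt mgmlk ups ywy jmpf dbm
Hunk 5: at line 5 remove [ywy] add [cdqq,egz] -> 9 lines: ecssi olnbr bgrgt mgmlk ups cdqq egz jmpf dbm
Final line 2: olnbr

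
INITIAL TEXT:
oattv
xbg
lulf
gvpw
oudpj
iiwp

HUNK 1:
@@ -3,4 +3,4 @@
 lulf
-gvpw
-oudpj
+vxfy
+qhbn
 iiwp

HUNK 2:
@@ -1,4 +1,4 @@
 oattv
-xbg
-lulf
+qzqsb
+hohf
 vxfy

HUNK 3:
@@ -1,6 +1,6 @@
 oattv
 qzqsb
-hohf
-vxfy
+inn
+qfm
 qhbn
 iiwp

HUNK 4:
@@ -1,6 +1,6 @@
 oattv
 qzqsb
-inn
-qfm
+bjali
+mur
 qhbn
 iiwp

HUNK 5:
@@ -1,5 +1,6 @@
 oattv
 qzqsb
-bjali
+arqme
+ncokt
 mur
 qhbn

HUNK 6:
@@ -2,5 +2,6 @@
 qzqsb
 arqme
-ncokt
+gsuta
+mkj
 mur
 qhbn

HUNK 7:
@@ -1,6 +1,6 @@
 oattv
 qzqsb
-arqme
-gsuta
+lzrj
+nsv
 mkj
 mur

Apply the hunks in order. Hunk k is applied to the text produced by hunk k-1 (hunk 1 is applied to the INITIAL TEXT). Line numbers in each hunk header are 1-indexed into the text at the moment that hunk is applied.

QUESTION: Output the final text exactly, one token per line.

Hunk 1: at line 3 remove [gvpw,oudpj] add [vxfy,qhbn] -> 6 lines: oattv xbg lulf vxfy qhbn iiwp
Hunk 2: at line 1 remove [xbg,lulf] add [qzqsb,hohf] -> 6 lines: oattv qzqsb hohf vxfy qhbn iiwp
Hunk 3: at line 1 remove [hohf,vxfy] add [inn,qfm] -> 6 lines: oattv qzqsb inn qfm qhbn iiwp
Hunk 4: at line 1 remove [inn,qfm] add [bjali,mur] -> 6 lines: oattv qzqsb bjali mur qhbn iiwp
Hunk 5: at line 1 remove [bjali] add [arqme,ncokt] -> 7 lines: oattv qzqsb arqme ncokt mur qhbn iiwp
Hunk 6: at line 2 remove [ncokt] add [gsuta,mkj] -> 8 lines: oattv qzqsb arqme gsuta mkj mur qhbn iiwp
Hunk 7: at line 1 remove [arqme,gsuta] add [lzrj,nsv] -> 8 lines: oattv qzqsb lzrj nsv mkj mur qhbn iiwp

Answer: oattv
qzqsb
lzrj
nsv
mkj
mur
qhbn
iiwp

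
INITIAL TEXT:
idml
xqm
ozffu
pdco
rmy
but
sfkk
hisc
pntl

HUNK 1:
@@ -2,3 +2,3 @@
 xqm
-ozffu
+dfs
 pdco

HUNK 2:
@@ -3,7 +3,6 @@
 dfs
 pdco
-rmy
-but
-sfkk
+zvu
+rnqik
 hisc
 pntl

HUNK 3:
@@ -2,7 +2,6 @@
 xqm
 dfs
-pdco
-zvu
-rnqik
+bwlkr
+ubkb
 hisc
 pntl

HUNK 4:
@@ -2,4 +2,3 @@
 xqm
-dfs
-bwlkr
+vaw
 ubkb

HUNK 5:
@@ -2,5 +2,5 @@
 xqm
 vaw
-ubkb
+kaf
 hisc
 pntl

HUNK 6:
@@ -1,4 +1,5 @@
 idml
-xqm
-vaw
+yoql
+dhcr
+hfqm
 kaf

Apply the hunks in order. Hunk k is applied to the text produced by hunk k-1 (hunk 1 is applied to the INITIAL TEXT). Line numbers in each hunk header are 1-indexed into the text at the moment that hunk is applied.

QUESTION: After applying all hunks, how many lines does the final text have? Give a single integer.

Answer: 7

Derivation:
Hunk 1: at line 2 remove [ozffu] add [dfs] -> 9 lines: idml xqm dfs pdco rmy but sfkk hisc pntl
Hunk 2: at line 3 remove [rmy,but,sfkk] add [zvu,rnqik] -> 8 lines: idml xqm dfs pdco zvu rnqik hisc pntl
Hunk 3: at line 2 remove [pdco,zvu,rnqik] add [bwlkr,ubkb] -> 7 lines: idml xqm dfs bwlkr ubkb hisc pntl
Hunk 4: at line 2 remove [dfs,bwlkr] add [vaw] -> 6 lines: idml xqm vaw ubkb hisc pntl
Hunk 5: at line 2 remove [ubkb] add [kaf] -> 6 lines: idml xqm vaw kaf hisc pntl
Hunk 6: at line 1 remove [xqm,vaw] add [yoql,dhcr,hfqm] -> 7 lines: idml yoql dhcr hfqm kaf hisc pntl
Final line count: 7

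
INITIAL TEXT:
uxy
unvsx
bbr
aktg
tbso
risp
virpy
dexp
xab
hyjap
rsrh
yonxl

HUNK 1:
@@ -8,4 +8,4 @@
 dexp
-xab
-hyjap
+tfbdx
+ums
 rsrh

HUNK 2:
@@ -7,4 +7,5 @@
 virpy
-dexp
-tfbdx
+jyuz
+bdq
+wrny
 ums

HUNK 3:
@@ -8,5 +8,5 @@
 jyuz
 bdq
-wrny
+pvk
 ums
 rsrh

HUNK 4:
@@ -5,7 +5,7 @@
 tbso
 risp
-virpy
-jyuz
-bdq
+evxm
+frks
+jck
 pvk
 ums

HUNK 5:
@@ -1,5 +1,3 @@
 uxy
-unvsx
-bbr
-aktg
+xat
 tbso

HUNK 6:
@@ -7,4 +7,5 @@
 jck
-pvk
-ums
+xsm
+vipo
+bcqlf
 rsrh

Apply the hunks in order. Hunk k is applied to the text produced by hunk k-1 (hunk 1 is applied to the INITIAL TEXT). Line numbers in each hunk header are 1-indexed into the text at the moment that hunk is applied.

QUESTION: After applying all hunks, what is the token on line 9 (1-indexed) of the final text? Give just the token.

Answer: vipo

Derivation:
Hunk 1: at line 8 remove [xab,hyjap] add [tfbdx,ums] -> 12 lines: uxy unvsx bbr aktg tbso risp virpy dexp tfbdx ums rsrh yonxl
Hunk 2: at line 7 remove [dexp,tfbdx] add [jyuz,bdq,wrny] -> 13 lines: uxy unvsx bbr aktg tbso risp virpy jyuz bdq wrny ums rsrh yonxl
Hunk 3: at line 8 remove [wrny] add [pvk] -> 13 lines: uxy unvsx bbr aktg tbso risp virpy jyuz bdq pvk ums rsrh yonxl
Hunk 4: at line 5 remove [virpy,jyuz,bdq] add [evxm,frks,jck] -> 13 lines: uxy unvsx bbr aktg tbso risp evxm frks jck pvk ums rsrh yonxl
Hunk 5: at line 1 remove [unvsx,bbr,aktg] add [xat] -> 11 lines: uxy xat tbso risp evxm frks jck pvk ums rsrh yonxl
Hunk 6: at line 7 remove [pvk,ums] add [xsm,vipo,bcqlf] -> 12 lines: uxy xat tbso risp evxm frks jck xsm vipo bcqlf rsrh yonxl
Final line 9: vipo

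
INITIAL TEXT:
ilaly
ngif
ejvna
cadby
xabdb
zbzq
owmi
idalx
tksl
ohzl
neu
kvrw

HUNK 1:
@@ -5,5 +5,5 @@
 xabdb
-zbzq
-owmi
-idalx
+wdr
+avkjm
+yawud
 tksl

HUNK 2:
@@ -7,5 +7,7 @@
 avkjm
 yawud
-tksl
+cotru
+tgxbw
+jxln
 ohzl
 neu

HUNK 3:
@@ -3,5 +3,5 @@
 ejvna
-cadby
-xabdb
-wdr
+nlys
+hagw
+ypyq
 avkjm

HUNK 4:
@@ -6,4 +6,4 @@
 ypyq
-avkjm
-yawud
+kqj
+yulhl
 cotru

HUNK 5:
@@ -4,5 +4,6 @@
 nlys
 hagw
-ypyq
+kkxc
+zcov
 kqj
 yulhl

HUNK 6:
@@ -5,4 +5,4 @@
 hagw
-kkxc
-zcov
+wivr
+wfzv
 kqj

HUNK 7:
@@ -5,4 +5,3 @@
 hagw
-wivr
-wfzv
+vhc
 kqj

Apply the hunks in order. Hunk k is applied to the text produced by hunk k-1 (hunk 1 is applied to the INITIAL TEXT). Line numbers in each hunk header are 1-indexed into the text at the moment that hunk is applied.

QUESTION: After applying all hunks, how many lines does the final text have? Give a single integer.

Answer: 14

Derivation:
Hunk 1: at line 5 remove [zbzq,owmi,idalx] add [wdr,avkjm,yawud] -> 12 lines: ilaly ngif ejvna cadby xabdb wdr avkjm yawud tksl ohzl neu kvrw
Hunk 2: at line 7 remove [tksl] add [cotru,tgxbw,jxln] -> 14 lines: ilaly ngif ejvna cadby xabdb wdr avkjm yawud cotru tgxbw jxln ohzl neu kvrw
Hunk 3: at line 3 remove [cadby,xabdb,wdr] add [nlys,hagw,ypyq] -> 14 lines: ilaly ngif ejvna nlys hagw ypyq avkjm yawud cotru tgxbw jxln ohzl neu kvrw
Hunk 4: at line 6 remove [avkjm,yawud] add [kqj,yulhl] -> 14 lines: ilaly ngif ejvna nlys hagw ypyq kqj yulhl cotru tgxbw jxln ohzl neu kvrw
Hunk 5: at line 4 remove [ypyq] add [kkxc,zcov] -> 15 lines: ilaly ngif ejvna nlys hagw kkxc zcov kqj yulhl cotru tgxbw jxln ohzl neu kvrw
Hunk 6: at line 5 remove [kkxc,zcov] add [wivr,wfzv] -> 15 lines: ilaly ngif ejvna nlys hagw wivr wfzv kqj yulhl cotru tgxbw jxln ohzl neu kvrw
Hunk 7: at line 5 remove [wivr,wfzv] add [vhc] -> 14 lines: ilaly ngif ejvna nlys hagw vhc kqj yulhl cotru tgxbw jxln ohzl neu kvrw
Final line count: 14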